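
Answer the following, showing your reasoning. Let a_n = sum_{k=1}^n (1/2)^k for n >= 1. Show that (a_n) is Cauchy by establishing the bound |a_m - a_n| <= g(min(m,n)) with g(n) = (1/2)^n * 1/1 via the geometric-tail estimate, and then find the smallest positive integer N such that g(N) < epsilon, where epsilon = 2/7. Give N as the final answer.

For m > n >= 1: |a_m - a_n| = sum_{k=n+1}^m (1/2)^k < sum_{k=n+1}^infinity (1/2)^k = (1/2)^(n+1) / (1 - 1/2) = (1/2)^n * (1/2) * (2/1) = (1/2)^n * 1/1.
So g(n) = (1/2)^n / 1. Since g(n) -> 0, (a_n) is Cauchy.
Now solve g(N) < 2/7: (1/2)^N / 1 < 2/7 <=> 2^N > 1 / (1 * 2/7) = 7/2.
Check powers of 2: 2^1 = 2 <= 7/2, 2^2 = 4 > 7/2.
So the smallest such N is 2. Check: g(2) = 1/(1 * 4) = 1/4 < 2/7.

2


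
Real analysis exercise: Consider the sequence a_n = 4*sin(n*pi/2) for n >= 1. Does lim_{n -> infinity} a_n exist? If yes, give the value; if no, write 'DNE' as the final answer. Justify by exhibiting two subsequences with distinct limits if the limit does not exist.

Examine the behaviour of a_n along subsequences.
a_{4k+1} = 4*sin(pi/2 + 2k*pi) = 4 -> 4. a_{4k+3} = 4*sin(3pi/2 + 2k*pi) = -4 -> -4.
Since these two subsequential limits are 4 and -4, distinct, the full sequence cannot converge (a convergent sequence has all subsequences tending to the same limit). So lim a_n does not exist.

DNE


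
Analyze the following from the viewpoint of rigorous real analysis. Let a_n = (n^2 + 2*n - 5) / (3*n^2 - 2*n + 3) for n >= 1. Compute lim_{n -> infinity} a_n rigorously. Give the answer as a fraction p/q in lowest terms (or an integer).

Divide numerator and denominator by n^2, the highest power:
numerator / n^2 = 1 + 2/n - 5/n^2
denominator / n^2 = 3 - 2/n + 3/n^2
As n -> infinity, all terms of the form c/n^k (k >= 1) tend to 0.
So numerator / n^2 -> 1 and denominator / n^2 -> 3.
Therefore lim a_n = 1/3.

1/3


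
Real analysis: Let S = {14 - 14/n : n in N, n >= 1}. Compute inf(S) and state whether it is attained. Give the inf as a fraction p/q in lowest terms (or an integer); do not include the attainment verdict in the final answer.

Analysis:
- Values: 0, 7, 28/3, 21/2, ... strictly increasing.
- Minimum is 0 (n=1); inf = 0 (attained).
- 14 - 14/n -> 14 from below; sup = 14, not attained.
Conclusion: inf(S) = 0, attained in S.

0


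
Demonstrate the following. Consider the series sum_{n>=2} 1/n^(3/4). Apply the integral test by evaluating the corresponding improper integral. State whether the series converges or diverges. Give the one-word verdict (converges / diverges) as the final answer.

Let f(x) = x^(-3/4). Then f is positive, continuous, and decreasing on [2, infinity), so the integral test applies.
Compute the improper integral int_{2}^infinity f(x) dx:
  antiderivative F(x) = 4*x^(1/4).
  As x -> infinity, F(x) -> infinity (since p = 3/4 < 1).
  So the integral diverges. By the integral test, the series diverges.

diverges


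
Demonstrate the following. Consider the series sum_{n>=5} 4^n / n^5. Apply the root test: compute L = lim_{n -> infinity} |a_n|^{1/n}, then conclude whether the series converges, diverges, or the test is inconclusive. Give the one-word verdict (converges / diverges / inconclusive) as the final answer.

Let a_n denote the general term. Form |a_n|^(1/n) and simplify:
|a_n|^(1/n) = 4/n^(5/n)
Take the limit as n -> infinity: L = 4.
Since L = 4 > 1, the root test implies divergence.

diverges


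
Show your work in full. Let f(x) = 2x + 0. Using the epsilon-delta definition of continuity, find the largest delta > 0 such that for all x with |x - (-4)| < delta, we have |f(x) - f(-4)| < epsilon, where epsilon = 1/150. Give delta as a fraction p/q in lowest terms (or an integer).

We compute f(-4) = 2*(-4) + 0 = -8.
|f(x) - f(-4)| = |2x + 0 - (-8)| = |2(x - (-4))| = 2|x - (-4)|.
We need 2|x - (-4)| < 1/150, i.e. |x - (-4)| < 1/150 / 2 = 1/300.
So any delta <= 1/300 works. Conversely, if delta > 1/300, then x = -4 + 1/300 satisfies |x - (-4)| = 1/300 < delta but |f(x) - f(-4)| = 2 * 1/300 = 1/150, which is not < 1/150; so no larger delta works.
Hence the largest such delta is 1/300.

1/300


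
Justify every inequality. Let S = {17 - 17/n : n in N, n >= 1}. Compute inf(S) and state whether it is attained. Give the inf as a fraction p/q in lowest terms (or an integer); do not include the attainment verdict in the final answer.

Analysis:
- Values: 0, 17/2, 34/3, 51/4, ... strictly increasing.
- Minimum is 0 (n=1); inf = 0 (attained).
- 17 - 17/n -> 17 from below; sup = 17, not attained.
Conclusion: inf(S) = 0, attained in S.

0


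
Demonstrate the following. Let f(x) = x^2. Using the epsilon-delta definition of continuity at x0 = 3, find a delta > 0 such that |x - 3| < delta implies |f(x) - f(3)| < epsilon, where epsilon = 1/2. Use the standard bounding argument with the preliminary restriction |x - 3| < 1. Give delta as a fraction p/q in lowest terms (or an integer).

Factor: |x^2 - (3)^2| = |x - 3| * |x + 3|.
Impose |x - 3| < 1 first. Then |x + 3| = |(x - 3) + 2*(3)| <= |x - 3| + 2*|3| < 1 + 6 = 7.
So |x^2 - (3)^2| < delta * 7.
We need delta * 7 <= 1/2, i.e. delta <= 1/2/7 = 1/14.
Since 1/14 < 1, this is tighter than 1; take delta = 1/14.
So delta = 1/14 works.

1/14


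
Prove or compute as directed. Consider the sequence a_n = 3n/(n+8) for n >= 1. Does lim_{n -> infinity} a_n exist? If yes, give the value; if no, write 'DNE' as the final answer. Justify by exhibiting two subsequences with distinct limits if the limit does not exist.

Examine the behaviour of a_n along subsequences.
Even-n subsequence a_{2k} = 3(2k)/(2k+8) -> 3. Odd-n subsequence a_{2k+1} = 3(2k+1)/(2k+9) -> 3. Both tend to 3, which suggests the limit is 3; verify directly.
|a_n - 3| = |3n - 3(n+8)| / (n+8) = 24/(n+8) < 24/n for every n >= 1.
Given epsilon > 0, choose a positive integer N > 24/epsilon. Then for all n >= N, |a_n - 3| < 24/n <= 24/N < epsilon.
So by the definition of the limit, lim a_n exists and equals 3.

3


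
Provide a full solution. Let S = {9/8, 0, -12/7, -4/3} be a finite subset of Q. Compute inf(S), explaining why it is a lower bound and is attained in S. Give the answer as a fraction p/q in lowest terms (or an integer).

S is finite, so inf(S) = min(S).
Sorted increasing:
-12/7, -4/3, 0, 9/8
The extremum is -12/7.
For every x in S, x >= -12/7. And -12/7 is in S, so it is attained.
Therefore inf(S) = -12/7.

-12/7


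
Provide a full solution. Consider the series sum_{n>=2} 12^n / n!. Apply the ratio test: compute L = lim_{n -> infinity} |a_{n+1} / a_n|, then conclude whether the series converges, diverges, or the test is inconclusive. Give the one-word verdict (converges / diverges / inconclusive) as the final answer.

Let a_n denote the general term. Form the ratio a_{n+1}/a_n and simplify:
a_{n+1}/a_n = 12/(n + 1)
Take the limit as n -> infinity: L = 0.
Since L = 0 < 1, the ratio test implies the series converges.

converges


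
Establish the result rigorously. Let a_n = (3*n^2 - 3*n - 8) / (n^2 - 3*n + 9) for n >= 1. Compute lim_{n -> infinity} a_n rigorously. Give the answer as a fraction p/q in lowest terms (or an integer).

Divide numerator and denominator by n^2, the highest power:
numerator / n^2 = 3 - 3/n - 8/n^2
denominator / n^2 = 1 - 3/n + 9/n^2
As n -> infinity, all terms of the form c/n^k (k >= 1) tend to 0.
So numerator / n^2 -> 3 and denominator / n^2 -> 1.
Therefore lim a_n = 3.

3


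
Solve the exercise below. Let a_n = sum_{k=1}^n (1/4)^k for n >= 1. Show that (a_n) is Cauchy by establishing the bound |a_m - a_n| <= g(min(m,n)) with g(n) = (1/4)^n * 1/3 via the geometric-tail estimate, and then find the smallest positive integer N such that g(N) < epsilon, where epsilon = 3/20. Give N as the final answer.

For m > n >= 1: |a_m - a_n| = sum_{k=n+1}^m (1/4)^k < sum_{k=n+1}^infinity (1/4)^k = (1/4)^(n+1) / (1 - 1/4) = (1/4)^n * (1/4) * (4/3) = (1/4)^n * 1/3.
So g(n) = (1/4)^n / 3. Since g(n) -> 0, (a_n) is Cauchy.
Now solve g(N) < 3/20: (1/4)^N / 3 < 3/20 <=> 4^N > 1 / (3 * 3/20) = 20/9.
Check powers of 4: 4^0 = 1 <= 20/9, 4^1 = 4 > 20/9.
So the smallest such N is 1. Check: g(1) = 1/(3 * 4) = 1/12 < 3/20.

1


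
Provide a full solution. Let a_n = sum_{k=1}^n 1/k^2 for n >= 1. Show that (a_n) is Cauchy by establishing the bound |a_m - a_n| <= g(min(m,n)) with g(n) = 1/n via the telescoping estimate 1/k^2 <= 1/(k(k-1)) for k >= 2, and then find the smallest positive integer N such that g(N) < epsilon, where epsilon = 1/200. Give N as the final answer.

For m > n >= 1: |a_m - a_n| = sum_{k=n+1}^m 1/k^2.
Use 1/k^2 <= 1/(k(k-1)) = 1/(k-1) - 1/k for k >= 2:
sum_{k=n+1}^m 1/k^2 <= sum_{k=n+1}^m (1/(k-1) - 1/k) = 1/n - 1/m <= 1/n.
By symmetry the same bound holds with n,m swapped, so |a_m - a_n| <= 1/min(m,n) = g(min(m,n)). Since g(n) -> 0, (a_n) is Cauchy.
Now solve g(N) < 1/200: 1/N < 1/200 <=> N > 1/(1/200) = 200.
The smallest integer strictly greater than 200 is N = 201.
Check: g(201) = 1/201 < 1/200; g(200) = 1/200 >= 1/200. So N = 201.

201


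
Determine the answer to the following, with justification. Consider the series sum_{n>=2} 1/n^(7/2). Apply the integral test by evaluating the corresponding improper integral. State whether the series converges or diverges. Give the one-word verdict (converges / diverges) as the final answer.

Let f(x) = x^(-7/2). Then f is positive, continuous, and decreasing on [2, infinity), so the integral test applies.
Compute the improper integral int_{2}^infinity f(x) dx:
  antiderivative F(x) = -2/(5*x^(5/2)).
  As x -> infinity, F(x) -> 0 (since p = 7/2 > 1).
  So int = F(infinity) - F(2) = 0 - (-sqrt(2)/20) = sqrt(2)/20.
  Finite, so by the integral test, the series converges.

converges


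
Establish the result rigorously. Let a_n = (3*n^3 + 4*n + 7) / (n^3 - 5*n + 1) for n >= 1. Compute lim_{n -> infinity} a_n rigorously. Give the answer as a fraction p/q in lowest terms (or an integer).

Divide numerator and denominator by n^3, the highest power:
numerator / n^3 = 3 + 4/n^2 + 7/n^3
denominator / n^3 = 1 - 5/n^2 + n^(-3)
As n -> infinity, all terms of the form c/n^k (k >= 1) tend to 0.
So numerator / n^3 -> 3 and denominator / n^3 -> 1.
Therefore lim a_n = 3.

3


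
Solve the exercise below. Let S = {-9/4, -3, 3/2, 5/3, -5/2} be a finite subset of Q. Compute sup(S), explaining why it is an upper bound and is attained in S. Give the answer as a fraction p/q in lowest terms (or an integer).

S is finite, so sup(S) = max(S).
Sorted decreasing:
5/3, 3/2, -9/4, -5/2, -3
The extremum is 5/3.
For every x in S, x <= 5/3. And 5/3 is in S, so it is attained.
Therefore sup(S) = 5/3.

5/3


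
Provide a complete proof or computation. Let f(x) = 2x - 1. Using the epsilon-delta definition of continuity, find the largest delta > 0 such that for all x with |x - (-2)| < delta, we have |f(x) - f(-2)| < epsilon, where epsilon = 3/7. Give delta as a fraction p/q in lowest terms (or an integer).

We compute f(-2) = 2*(-2) - 1 = -5.
|f(x) - f(-2)| = |2x - 1 - (-5)| = |2(x - (-2))| = 2|x - (-2)|.
We need 2|x - (-2)| < 3/7, i.e. |x - (-2)| < 3/7 / 2 = 3/14.
So any delta <= 3/14 works. Conversely, if delta > 3/14, then x = -2 + 3/14 satisfies |x - (-2)| = 3/14 < delta but |f(x) - f(-2)| = 2 * 3/14 = 3/7, which is not < 3/7; so no larger delta works.
Hence the largest such delta is 3/14.

3/14


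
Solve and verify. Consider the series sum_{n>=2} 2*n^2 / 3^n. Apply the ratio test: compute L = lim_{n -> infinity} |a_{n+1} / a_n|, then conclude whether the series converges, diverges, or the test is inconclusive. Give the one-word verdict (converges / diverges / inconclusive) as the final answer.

Let a_n denote the general term. Form the ratio a_{n+1}/a_n and simplify:
a_{n+1}/a_n = (n + 1)^2/(3*n^2)
Take the limit as n -> infinity: L = 1/3.
Since L = 1/3 < 1, the ratio test implies the series converges.

converges


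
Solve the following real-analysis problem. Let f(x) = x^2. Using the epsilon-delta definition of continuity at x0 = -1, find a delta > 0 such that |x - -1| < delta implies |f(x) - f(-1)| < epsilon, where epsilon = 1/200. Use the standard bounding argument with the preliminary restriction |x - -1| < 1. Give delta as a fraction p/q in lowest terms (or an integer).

Factor: |x^2 - (-1)^2| = |x - -1| * |x + -1|.
Impose |x - -1| < 1 first. Then |x + -1| = |(x - -1) + 2*(-1)| <= |x - -1| + 2*|-1| < 1 + 2 = 3.
So |x^2 - (-1)^2| < delta * 3.
We need delta * 3 <= 1/200, i.e. delta <= 1/200/3 = 1/600.
Since 1/600 < 1, this is tighter than 1; take delta = 1/600.
So delta = 1/600 works.

1/600


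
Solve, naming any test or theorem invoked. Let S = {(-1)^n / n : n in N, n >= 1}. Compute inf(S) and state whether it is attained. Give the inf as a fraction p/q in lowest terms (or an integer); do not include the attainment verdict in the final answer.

Analysis:
- Values: -1, 1/2, -1/3, 1/4, -1/5, ...
- Positive terms (even n): 1/(2+0), 1/(4+0), ... decreasing -> max = 1/2 (n=2).
- Negative terms (odd n): -1/(1+0), -1/(3+0), ... increasing -> min = -1 (n=1).
- So sup = 1/2 (attained at n=2); inf = -1 (attained at n=1).
Conclusion: inf(S) = -1, attained in S.

-1


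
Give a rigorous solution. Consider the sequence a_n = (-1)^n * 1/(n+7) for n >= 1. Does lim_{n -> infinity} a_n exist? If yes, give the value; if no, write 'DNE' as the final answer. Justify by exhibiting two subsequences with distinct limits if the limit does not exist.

Examine the behaviour of a_n along subsequences.
Even-n subsequence a_{2k} = 1/(2k+7) -> 0. Odd-n subsequence a_{2k+1} = -1/(2k+8) -> 0. Both tend to 0, which suggests the limit is 0; verify directly.
|a_n - 0| = 1/(n+7) < 1/n for every n >= 1.
Given epsilon > 0, choose a positive integer N > 1/epsilon. Then for all n >= N, |a_n| < 1/n <= 1/N < epsilon.
So by the definition of the limit, lim a_n exists and equals 0.

0


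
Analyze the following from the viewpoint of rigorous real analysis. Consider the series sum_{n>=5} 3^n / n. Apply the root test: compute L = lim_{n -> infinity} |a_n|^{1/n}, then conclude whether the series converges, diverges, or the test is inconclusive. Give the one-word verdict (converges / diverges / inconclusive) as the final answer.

Let a_n denote the general term. Form |a_n|^(1/n) and simplify:
|a_n|^(1/n) = 3/n^(1/n)
Take the limit as n -> infinity: L = 3.
Since L = 3 > 1, the root test implies divergence.

diverges


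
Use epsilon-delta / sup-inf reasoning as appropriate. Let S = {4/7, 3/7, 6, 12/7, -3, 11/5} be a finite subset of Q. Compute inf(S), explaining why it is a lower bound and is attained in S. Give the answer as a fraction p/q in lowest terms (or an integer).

S is finite, so inf(S) = min(S).
Sorted increasing:
-3, 3/7, 4/7, 12/7, 11/5, 6
The extremum is -3.
For every x in S, x >= -3. And -3 is in S, so it is attained.
Therefore inf(S) = -3.

-3


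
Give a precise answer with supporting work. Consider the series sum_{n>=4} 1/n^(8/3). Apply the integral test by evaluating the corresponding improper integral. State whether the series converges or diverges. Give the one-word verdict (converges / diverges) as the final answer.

Let f(x) = x^(-8/3). Then f is positive, continuous, and decreasing on [4, infinity), so the integral test applies.
Compute the improper integral int_{4}^infinity f(x) dx:
  antiderivative F(x) = -3/(5*x^(5/3)).
  As x -> infinity, F(x) -> 0 (since p = 8/3 > 1).
  So int = F(infinity) - F(4) = 0 - (-3*2^(2/3)/80) = 3*2^(2/3)/80.
  Finite, so by the integral test, the series converges.

converges


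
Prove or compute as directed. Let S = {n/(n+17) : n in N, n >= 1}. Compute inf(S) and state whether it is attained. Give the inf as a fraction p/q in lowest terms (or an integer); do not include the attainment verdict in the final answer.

Analysis:
- Values: 1/18, 2/19, 3/20, 4/21, ... strictly increasing.
- Minimum is 1/18 (n=1); inf = 1/18 (attained).
- n/(n+17) = 1 - 17/(n+17) -> 1 from below as n -> infinity, and never equals 1.
- So sup = 1 (not attained).
Conclusion: inf(S) = 1/18, attained in S.

1/18


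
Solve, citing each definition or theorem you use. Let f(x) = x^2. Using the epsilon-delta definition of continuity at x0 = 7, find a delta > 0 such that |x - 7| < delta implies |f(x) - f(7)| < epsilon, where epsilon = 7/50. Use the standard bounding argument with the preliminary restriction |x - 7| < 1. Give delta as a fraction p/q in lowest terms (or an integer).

Factor: |x^2 - (7)^2| = |x - 7| * |x + 7|.
Impose |x - 7| < 1 first. Then |x + 7| = |(x - 7) + 2*(7)| <= |x - 7| + 2*|7| < 1 + 14 = 15.
So |x^2 - (7)^2| < delta * 15.
We need delta * 15 <= 7/50, i.e. delta <= 7/50/15 = 7/750.
Since 7/750 < 1, this is tighter than 1; take delta = 7/750.
So delta = 7/750 works.

7/750


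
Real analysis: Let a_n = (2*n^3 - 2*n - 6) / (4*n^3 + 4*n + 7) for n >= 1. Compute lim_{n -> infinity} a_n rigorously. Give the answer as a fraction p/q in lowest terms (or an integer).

Divide numerator and denominator by n^3, the highest power:
numerator / n^3 = 2 - 2/n^2 - 6/n^3
denominator / n^3 = 4 + 4/n^2 + 7/n^3
As n -> infinity, all terms of the form c/n^k (k >= 1) tend to 0.
So numerator / n^3 -> 2 and denominator / n^3 -> 4.
Therefore lim a_n = 1/2.

1/2


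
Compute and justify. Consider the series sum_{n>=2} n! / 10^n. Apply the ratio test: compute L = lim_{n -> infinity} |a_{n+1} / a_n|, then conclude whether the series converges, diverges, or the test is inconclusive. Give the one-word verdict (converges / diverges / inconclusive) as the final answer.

Let a_n denote the general term. Form the ratio a_{n+1}/a_n and simplify:
a_{n+1}/a_n = n/10 + 1/10
Take the limit as n -> infinity: L = infinity.
Since L = infinity > 1 (or L = infinity), the ratio test implies the series diverges.

diverges


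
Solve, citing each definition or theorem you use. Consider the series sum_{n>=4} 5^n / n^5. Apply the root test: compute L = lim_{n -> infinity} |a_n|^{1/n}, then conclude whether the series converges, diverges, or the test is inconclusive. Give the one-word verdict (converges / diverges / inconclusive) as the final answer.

Let a_n denote the general term. Form |a_n|^(1/n) and simplify:
|a_n|^(1/n) = 5/n^(5/n)
Take the limit as n -> infinity: L = 5.
Since L = 5 > 1, the root test implies divergence.

diverges


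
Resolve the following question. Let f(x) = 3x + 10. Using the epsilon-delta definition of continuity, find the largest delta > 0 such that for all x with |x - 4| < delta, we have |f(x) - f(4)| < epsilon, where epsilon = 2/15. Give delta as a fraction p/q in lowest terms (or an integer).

We compute f(4) = 3*(4) + 10 = 22.
|f(x) - f(4)| = |3x + 10 - (22)| = |3(x - 4)| = 3|x - 4|.
We need 3|x - 4| < 2/15, i.e. |x - 4| < 2/15 / 3 = 2/45.
So any delta <= 2/45 works. Conversely, if delta > 2/45, then x = 4 + 2/45 satisfies |x - 4| = 2/45 < delta but |f(x) - f(4)| = 3 * 2/45 = 2/15, which is not < 2/15; so no larger delta works.
Hence the largest such delta is 2/45.

2/45


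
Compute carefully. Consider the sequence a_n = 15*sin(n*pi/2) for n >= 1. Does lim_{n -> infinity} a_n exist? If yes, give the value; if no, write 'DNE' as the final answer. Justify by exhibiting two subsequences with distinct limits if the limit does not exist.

Examine the behaviour of a_n along subsequences.
a_{4k+1} = 15*sin(pi/2 + 2k*pi) = 15 -> 15. a_{4k+3} = 15*sin(3pi/2 + 2k*pi) = -15 -> -15.
Since these two subsequential limits are 15 and -15, distinct, the full sequence cannot converge (a convergent sequence has all subsequences tending to the same limit). So lim a_n does not exist.

DNE


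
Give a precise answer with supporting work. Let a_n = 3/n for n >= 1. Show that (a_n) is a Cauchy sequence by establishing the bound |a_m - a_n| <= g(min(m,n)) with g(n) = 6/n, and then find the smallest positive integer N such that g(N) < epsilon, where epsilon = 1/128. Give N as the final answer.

For any m, n >= 1, by the triangle inequality:
|a_m - a_n| = |3/m - 3/n| <= 3*1/m + 3*1/n <= 6/min(m,n).
So g(n) = 6/n bounds the Cauchy difference. Since g(n) -> 0, (a_n) is Cauchy.
Now solve g(N) < 1/128: 6/N < 1/128 <=> N > 6 / (1/128) = 768.
The smallest integer strictly greater than 768 is N = 769.
Check: g(769) = 6/769 = 6/769 < 1/128; g(768) = 1/128 >= 1/128. So N = 769.

769


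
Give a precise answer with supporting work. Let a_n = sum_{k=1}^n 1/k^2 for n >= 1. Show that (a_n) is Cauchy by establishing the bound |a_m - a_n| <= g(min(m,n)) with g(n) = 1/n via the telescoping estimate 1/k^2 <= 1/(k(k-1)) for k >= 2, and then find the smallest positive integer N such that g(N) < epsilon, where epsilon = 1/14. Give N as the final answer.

For m > n >= 1: |a_m - a_n| = sum_{k=n+1}^m 1/k^2.
Use 1/k^2 <= 1/(k(k-1)) = 1/(k-1) - 1/k for k >= 2:
sum_{k=n+1}^m 1/k^2 <= sum_{k=n+1}^m (1/(k-1) - 1/k) = 1/n - 1/m <= 1/n.
By symmetry the same bound holds with n,m swapped, so |a_m - a_n| <= 1/min(m,n) = g(min(m,n)). Since g(n) -> 0, (a_n) is Cauchy.
Now solve g(N) < 1/14: 1/N < 1/14 <=> N > 1/(1/14) = 14.
The smallest integer strictly greater than 14 is N = 15.
Check: g(15) = 1/15 < 1/14; g(14) = 1/14 >= 1/14. So N = 15.

15


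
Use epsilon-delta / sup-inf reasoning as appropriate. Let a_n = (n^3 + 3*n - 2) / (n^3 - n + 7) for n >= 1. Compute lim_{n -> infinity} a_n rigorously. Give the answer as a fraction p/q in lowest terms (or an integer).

Divide numerator and denominator by n^3, the highest power:
numerator / n^3 = 1 + 3/n^2 - 2/n^3
denominator / n^3 = 1 - 1/n^2 + 7/n^3
As n -> infinity, all terms of the form c/n^k (k >= 1) tend to 0.
So numerator / n^3 -> 1 and denominator / n^3 -> 1.
Therefore lim a_n = 1.

1


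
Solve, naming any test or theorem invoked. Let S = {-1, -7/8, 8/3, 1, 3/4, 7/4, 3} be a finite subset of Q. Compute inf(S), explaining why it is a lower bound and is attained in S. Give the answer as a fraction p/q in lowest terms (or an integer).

S is finite, so inf(S) = min(S).
Sorted increasing:
-1, -7/8, 3/4, 1, 7/4, 8/3, 3
The extremum is -1.
For every x in S, x >= -1. And -1 is in S, so it is attained.
Therefore inf(S) = -1.

-1


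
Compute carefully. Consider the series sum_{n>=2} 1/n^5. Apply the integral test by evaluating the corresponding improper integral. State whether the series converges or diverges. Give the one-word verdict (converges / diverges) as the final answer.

Let f(x) = x^(-5). Then f is positive, continuous, and decreasing on [2, infinity), so the integral test applies.
Compute the improper integral int_{2}^infinity f(x) dx:
  antiderivative F(x) = -1/(4*x^4).
  As x -> infinity, F(x) -> 0 (since p = 5 > 1).
  So int = F(infinity) - F(2) = 0 - (-1/64) = 1/64.
  Finite, so by the integral test, the series converges.

converges


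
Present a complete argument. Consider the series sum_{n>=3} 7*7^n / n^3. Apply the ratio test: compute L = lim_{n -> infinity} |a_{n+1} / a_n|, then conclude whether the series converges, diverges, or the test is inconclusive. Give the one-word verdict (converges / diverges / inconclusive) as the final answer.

Let a_n denote the general term. Form the ratio a_{n+1}/a_n and simplify:
a_{n+1}/a_n = 7*n^3/(n + 1)^3
Take the limit as n -> infinity: L = 7.
Since L = 7 > 1 (or L = infinity), the ratio test implies the series diverges.

diverges


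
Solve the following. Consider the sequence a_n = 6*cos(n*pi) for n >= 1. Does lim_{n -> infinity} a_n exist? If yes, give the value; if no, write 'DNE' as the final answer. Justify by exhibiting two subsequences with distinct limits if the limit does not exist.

Examine the behaviour of a_n along subsequences.
cos(n*pi) = (-1)^n, so a_n = 6*(-1)^n. a_{2k} = 6 -> 6. a_{2k+1} = -6 -> -6.
Since these two subsequential limits are 6 and -6, distinct, the full sequence cannot converge (a convergent sequence has all subsequences tending to the same limit). So lim a_n does not exist.

DNE


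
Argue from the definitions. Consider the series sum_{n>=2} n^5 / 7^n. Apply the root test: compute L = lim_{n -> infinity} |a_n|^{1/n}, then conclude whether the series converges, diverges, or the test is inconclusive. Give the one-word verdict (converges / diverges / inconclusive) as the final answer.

Let a_n denote the general term. Form |a_n|^(1/n) and simplify:
|a_n|^(1/n) = n^(5/n)/7
Take the limit as n -> infinity: L = 1/7.
Since L = 1/7 < 1, the root test implies convergence.

converges


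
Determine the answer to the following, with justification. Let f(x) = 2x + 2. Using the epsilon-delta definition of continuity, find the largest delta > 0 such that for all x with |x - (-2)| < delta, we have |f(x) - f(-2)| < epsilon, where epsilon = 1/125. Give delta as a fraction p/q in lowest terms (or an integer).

We compute f(-2) = 2*(-2) + 2 = -2.
|f(x) - f(-2)| = |2x + 2 - (-2)| = |2(x - (-2))| = 2|x - (-2)|.
We need 2|x - (-2)| < 1/125, i.e. |x - (-2)| < 1/125 / 2 = 1/250.
So any delta <= 1/250 works. Conversely, if delta > 1/250, then x = -2 + 1/250 satisfies |x - (-2)| = 1/250 < delta but |f(x) - f(-2)| = 2 * 1/250 = 1/125, which is not < 1/125; so no larger delta works.
Hence the largest such delta is 1/250.

1/250


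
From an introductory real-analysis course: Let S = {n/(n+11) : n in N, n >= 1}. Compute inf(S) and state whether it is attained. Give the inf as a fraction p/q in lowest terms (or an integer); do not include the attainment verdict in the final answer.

Analysis:
- Values: 1/12, 2/13, 3/14, 4/15, ... strictly increasing.
- Minimum is 1/12 (n=1); inf = 1/12 (attained).
- n/(n+11) = 1 - 11/(n+11) -> 1 from below as n -> infinity, and never equals 1.
- So sup = 1 (not attained).
Conclusion: inf(S) = 1/12, attained in S.

1/12


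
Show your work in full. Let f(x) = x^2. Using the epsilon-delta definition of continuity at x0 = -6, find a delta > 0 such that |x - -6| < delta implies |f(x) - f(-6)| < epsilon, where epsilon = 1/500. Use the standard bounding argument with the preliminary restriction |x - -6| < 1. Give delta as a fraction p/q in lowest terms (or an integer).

Factor: |x^2 - (-6)^2| = |x - -6| * |x + -6|.
Impose |x - -6| < 1 first. Then |x + -6| = |(x - -6) + 2*(-6)| <= |x - -6| + 2*|-6| < 1 + 12 = 13.
So |x^2 - (-6)^2| < delta * 13.
We need delta * 13 <= 1/500, i.e. delta <= 1/500/13 = 1/6500.
Since 1/6500 < 1, this is tighter than 1; take delta = 1/6500.
So delta = 1/6500 works.

1/6500


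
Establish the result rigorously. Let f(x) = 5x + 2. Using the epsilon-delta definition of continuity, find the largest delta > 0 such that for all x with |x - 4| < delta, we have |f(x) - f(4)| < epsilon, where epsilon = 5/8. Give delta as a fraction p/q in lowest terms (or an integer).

We compute f(4) = 5*(4) + 2 = 22.
|f(x) - f(4)| = |5x + 2 - (22)| = |5(x - 4)| = 5|x - 4|.
We need 5|x - 4| < 5/8, i.e. |x - 4| < 5/8 / 5 = 1/8.
So any delta <= 1/8 works. Conversely, if delta > 1/8, then x = 4 + 1/8 satisfies |x - 4| = 1/8 < delta but |f(x) - f(4)| = 5 * 1/8 = 5/8, which is not < 5/8; so no larger delta works.
Hence the largest such delta is 1/8.

1/8


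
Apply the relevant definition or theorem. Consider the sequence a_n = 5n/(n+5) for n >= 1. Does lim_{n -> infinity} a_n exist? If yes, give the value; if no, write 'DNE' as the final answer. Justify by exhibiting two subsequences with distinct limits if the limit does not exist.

Examine the behaviour of a_n along subsequences.
Even-n subsequence a_{2k} = 5(2k)/(2k+5) -> 5. Odd-n subsequence a_{2k+1} = 5(2k+1)/(2k+6) -> 5. Both tend to 5, which suggests the limit is 5; verify directly.
|a_n - 5| = |5n - 5(n+5)| / (n+5) = 25/(n+5) < 25/n for every n >= 1.
Given epsilon > 0, choose a positive integer N > 25/epsilon. Then for all n >= N, |a_n - 5| < 25/n <= 25/N < epsilon.
So by the definition of the limit, lim a_n exists and equals 5.

5


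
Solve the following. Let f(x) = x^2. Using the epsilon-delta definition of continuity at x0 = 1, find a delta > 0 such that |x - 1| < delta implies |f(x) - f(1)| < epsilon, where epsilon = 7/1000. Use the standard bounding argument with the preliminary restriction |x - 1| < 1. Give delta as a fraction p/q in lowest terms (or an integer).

Factor: |x^2 - (1)^2| = |x - 1| * |x + 1|.
Impose |x - 1| < 1 first. Then |x + 1| = |(x - 1) + 2*(1)| <= |x - 1| + 2*|1| < 1 + 2 = 3.
So |x^2 - (1)^2| < delta * 3.
We need delta * 3 <= 7/1000, i.e. delta <= 7/1000/3 = 7/3000.
Since 7/3000 < 1, this is tighter than 1; take delta = 7/3000.
So delta = 7/3000 works.

7/3000


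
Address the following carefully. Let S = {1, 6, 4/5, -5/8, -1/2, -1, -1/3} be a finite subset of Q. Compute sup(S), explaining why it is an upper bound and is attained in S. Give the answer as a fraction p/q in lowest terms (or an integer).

S is finite, so sup(S) = max(S).
Sorted decreasing:
6, 1, 4/5, -1/3, -1/2, -5/8, -1
The extremum is 6.
For every x in S, x <= 6. And 6 is in S, so it is attained.
Therefore sup(S) = 6.

6


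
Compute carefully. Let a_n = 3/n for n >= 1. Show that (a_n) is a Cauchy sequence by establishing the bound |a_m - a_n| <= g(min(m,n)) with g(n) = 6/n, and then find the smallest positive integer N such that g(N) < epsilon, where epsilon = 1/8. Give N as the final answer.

For any m, n >= 1, by the triangle inequality:
|a_m - a_n| = |3/m - 3/n| <= 3*1/m + 3*1/n <= 6/min(m,n).
So g(n) = 6/n bounds the Cauchy difference. Since g(n) -> 0, (a_n) is Cauchy.
Now solve g(N) < 1/8: 6/N < 1/8 <=> N > 6 / (1/8) = 48.
The smallest integer strictly greater than 48 is N = 49.
Check: g(49) = 6/49 = 6/49 < 1/8; g(48) = 1/8 >= 1/8. So N = 49.

49


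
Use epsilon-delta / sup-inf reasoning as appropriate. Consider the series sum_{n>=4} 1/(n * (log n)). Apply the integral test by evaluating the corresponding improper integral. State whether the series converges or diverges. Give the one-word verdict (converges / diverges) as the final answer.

Let f(x) = 1/(x*log(x)). Then f is positive, continuous, and decreasing on [4, infinity), so the integral test applies.
Compute the improper integral int_{4}^infinity f(x) dx:
  antiderivative F(x) = log(log(x)).
  F(x) = log(log(x)) -> infinity as x -> infinity. The integral diverges, so by the integral test, the series diverges.

diverges


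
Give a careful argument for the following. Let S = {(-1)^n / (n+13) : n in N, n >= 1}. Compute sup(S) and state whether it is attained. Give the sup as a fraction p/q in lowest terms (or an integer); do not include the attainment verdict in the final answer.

Analysis:
- Values: -1/14, 1/15, -1/16, 1/17, -1/18, ...
- Positive terms (even n): 1/(2+13), 1/(4+13), ... decreasing -> max = 1/15 (n=2).
- Negative terms (odd n): -1/(1+13), -1/(3+13), ... increasing -> min = -1/14 (n=1).
- So sup = 1/15 (attained at n=2); inf = -1/14 (attained at n=1).
Conclusion: sup(S) = 1/15, attained in S.

1/15


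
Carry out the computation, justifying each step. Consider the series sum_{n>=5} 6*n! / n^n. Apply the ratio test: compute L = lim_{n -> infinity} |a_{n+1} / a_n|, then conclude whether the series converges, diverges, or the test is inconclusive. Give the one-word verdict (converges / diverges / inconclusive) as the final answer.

Let a_n denote the general term. Form the ratio a_{n+1}/a_n and simplify:
a_{n+1}/a_n = (n/(n + 1))^n
Take the limit as n -> infinity: L = exp(-1).
Since L = exp(-1) < 1, the ratio test implies the series converges.

converges


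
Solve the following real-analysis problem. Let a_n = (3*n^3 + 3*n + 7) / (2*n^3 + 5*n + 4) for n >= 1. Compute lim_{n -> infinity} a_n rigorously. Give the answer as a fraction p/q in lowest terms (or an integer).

Divide numerator and denominator by n^3, the highest power:
numerator / n^3 = 3 + 3/n^2 + 7/n^3
denominator / n^3 = 2 + 5/n^2 + 4/n^3
As n -> infinity, all terms of the form c/n^k (k >= 1) tend to 0.
So numerator / n^3 -> 3 and denominator / n^3 -> 2.
Therefore lim a_n = 3/2.

3/2


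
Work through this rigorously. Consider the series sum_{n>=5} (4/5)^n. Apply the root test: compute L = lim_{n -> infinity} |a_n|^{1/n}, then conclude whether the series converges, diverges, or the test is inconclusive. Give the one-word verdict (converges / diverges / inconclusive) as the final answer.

Let a_n denote the general term. Form |a_n|^(1/n) and simplify:
|a_n|^(1/n) = 4/5
Take the limit as n -> infinity: L = 4/5.
Since L = 4/5 < 1, the root test implies convergence.

converges


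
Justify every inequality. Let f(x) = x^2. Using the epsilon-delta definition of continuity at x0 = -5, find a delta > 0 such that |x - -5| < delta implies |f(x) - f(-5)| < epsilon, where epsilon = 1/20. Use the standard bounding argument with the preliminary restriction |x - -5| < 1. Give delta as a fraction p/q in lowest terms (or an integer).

Factor: |x^2 - (-5)^2| = |x - -5| * |x + -5|.
Impose |x - -5| < 1 first. Then |x + -5| = |(x - -5) + 2*(-5)| <= |x - -5| + 2*|-5| < 1 + 10 = 11.
So |x^2 - (-5)^2| < delta * 11.
We need delta * 11 <= 1/20, i.e. delta <= 1/20/11 = 1/220.
Since 1/220 < 1, this is tighter than 1; take delta = 1/220.
So delta = 1/220 works.

1/220


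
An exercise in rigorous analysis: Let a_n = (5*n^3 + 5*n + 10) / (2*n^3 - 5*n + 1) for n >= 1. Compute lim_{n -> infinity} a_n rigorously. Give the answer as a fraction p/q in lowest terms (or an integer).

Divide numerator and denominator by n^3, the highest power:
numerator / n^3 = 5 + 5/n^2 + 10/n^3
denominator / n^3 = 2 - 5/n^2 + n^(-3)
As n -> infinity, all terms of the form c/n^k (k >= 1) tend to 0.
So numerator / n^3 -> 5 and denominator / n^3 -> 2.
Therefore lim a_n = 5/2.

5/2


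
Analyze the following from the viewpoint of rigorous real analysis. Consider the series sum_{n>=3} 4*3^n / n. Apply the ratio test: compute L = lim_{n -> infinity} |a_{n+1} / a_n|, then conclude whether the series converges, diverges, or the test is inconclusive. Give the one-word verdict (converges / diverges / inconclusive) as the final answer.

Let a_n denote the general term. Form the ratio a_{n+1}/a_n and simplify:
a_{n+1}/a_n = 3*n/(n + 1)
Take the limit as n -> infinity: L = 3.
Since L = 3 > 1 (or L = infinity), the ratio test implies the series diverges.

diverges


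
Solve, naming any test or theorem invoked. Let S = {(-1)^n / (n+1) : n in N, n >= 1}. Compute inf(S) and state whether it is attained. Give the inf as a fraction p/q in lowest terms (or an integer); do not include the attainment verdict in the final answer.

Analysis:
- Values: -1/2, 1/3, -1/4, 1/5, -1/6, ...
- Positive terms (even n): 1/(2+1), 1/(4+1), ... decreasing -> max = 1/3 (n=2).
- Negative terms (odd n): -1/(1+1), -1/(3+1), ... increasing -> min = -1/2 (n=1).
- So sup = 1/3 (attained at n=2); inf = -1/2 (attained at n=1).
Conclusion: inf(S) = -1/2, attained in S.

-1/2


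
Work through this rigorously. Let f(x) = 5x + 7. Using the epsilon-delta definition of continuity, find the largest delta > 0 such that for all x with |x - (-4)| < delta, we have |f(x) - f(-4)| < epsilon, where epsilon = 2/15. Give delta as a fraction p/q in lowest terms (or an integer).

We compute f(-4) = 5*(-4) + 7 = -13.
|f(x) - f(-4)| = |5x + 7 - (-13)| = |5(x - (-4))| = 5|x - (-4)|.
We need 5|x - (-4)| < 2/15, i.e. |x - (-4)| < 2/15 / 5 = 2/75.
So any delta <= 2/75 works. Conversely, if delta > 2/75, then x = -4 + 2/75 satisfies |x - (-4)| = 2/75 < delta but |f(x) - f(-4)| = 5 * 2/75 = 2/15, which is not < 2/15; so no larger delta works.
Hence the largest such delta is 2/75.

2/75


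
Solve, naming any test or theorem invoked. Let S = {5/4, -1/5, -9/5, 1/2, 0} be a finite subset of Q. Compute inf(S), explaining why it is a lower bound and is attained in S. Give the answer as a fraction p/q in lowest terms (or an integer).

S is finite, so inf(S) = min(S).
Sorted increasing:
-9/5, -1/5, 0, 1/2, 5/4
The extremum is -9/5.
For every x in S, x >= -9/5. And -9/5 is in S, so it is attained.
Therefore inf(S) = -9/5.

-9/5


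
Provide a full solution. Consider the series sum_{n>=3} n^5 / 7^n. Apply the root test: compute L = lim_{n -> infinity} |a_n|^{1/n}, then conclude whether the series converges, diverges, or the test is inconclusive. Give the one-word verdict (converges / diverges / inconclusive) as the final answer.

Let a_n denote the general term. Form |a_n|^(1/n) and simplify:
|a_n|^(1/n) = n^(5/n)/7
Take the limit as n -> infinity: L = 1/7.
Since L = 1/7 < 1, the root test implies convergence.

converges


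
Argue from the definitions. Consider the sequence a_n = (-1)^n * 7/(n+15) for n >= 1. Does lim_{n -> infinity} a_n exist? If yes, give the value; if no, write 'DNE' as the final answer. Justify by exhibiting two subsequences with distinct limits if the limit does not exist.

Examine the behaviour of a_n along subsequences.
Even-n subsequence a_{2k} = 7/(2k+15) -> 0. Odd-n subsequence a_{2k+1} = -7/(2k+16) -> 0. Both tend to 0, which suggests the limit is 0; verify directly.
|a_n - 0| = 7/(n+15) < 7/n for every n >= 1.
Given epsilon > 0, choose a positive integer N > 7/epsilon. Then for all n >= N, |a_n| < 7/n <= 7/N < epsilon.
So by the definition of the limit, lim a_n exists and equals 0.

0


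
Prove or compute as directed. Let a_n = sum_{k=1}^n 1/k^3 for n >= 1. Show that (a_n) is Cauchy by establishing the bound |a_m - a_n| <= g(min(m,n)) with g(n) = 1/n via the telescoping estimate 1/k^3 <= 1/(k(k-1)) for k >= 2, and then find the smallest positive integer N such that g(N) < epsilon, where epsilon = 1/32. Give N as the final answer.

For m > n >= 1: |a_m - a_n| = sum_{k=n+1}^m 1/k^3.
Use 1/k^3 <= 1/(k(k-1)) = 1/(k-1) - 1/k for k >= 2 (which holds since k^3 >= k^2 >= k(k-1) for k >= 2):
sum_{k=n+1}^m 1/k^3 <= sum_{k=n+1}^m (1/(k-1) - 1/k) = 1/n - 1/m <= 1/n.
By symmetry the same bound holds with n,m swapped, so |a_m - a_n| <= 1/min(m,n) = g(min(m,n)). Since g(n) -> 0, (a_n) is Cauchy.
Now solve g(N) < 1/32: 1/N < 1/32 <=> N > 1/(1/32) = 32.
The smallest integer strictly greater than 32 is N = 33.
Check: g(33) = 1/33 < 1/32; g(32) = 1/32 >= 1/32. So N = 33.

33


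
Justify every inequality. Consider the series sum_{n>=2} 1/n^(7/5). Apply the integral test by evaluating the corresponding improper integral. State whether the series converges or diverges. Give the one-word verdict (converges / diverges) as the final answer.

Let f(x) = x^(-7/5). Then f is positive, continuous, and decreasing on [2, infinity), so the integral test applies.
Compute the improper integral int_{2}^infinity f(x) dx:
  antiderivative F(x) = -5/(2*x^(2/5)).
  As x -> infinity, F(x) -> 0 (since p = 7/5 > 1).
  So int = F(infinity) - F(2) = 0 - (-5*2^(3/5)/4) = 5*2^(3/5)/4.
  Finite, so by the integral test, the series converges.

converges


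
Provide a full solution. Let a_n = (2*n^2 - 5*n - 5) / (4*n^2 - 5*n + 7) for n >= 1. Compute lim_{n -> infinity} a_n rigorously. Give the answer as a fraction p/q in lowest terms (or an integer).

Divide numerator and denominator by n^2, the highest power:
numerator / n^2 = 2 - 5/n - 5/n^2
denominator / n^2 = 4 - 5/n + 7/n^2
As n -> infinity, all terms of the form c/n^k (k >= 1) tend to 0.
So numerator / n^2 -> 2 and denominator / n^2 -> 4.
Therefore lim a_n = 1/2.

1/2


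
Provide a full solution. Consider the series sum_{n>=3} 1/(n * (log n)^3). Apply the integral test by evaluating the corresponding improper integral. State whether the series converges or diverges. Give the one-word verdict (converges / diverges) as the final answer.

Let f(x) = 1/(x*log(x)^3). Then f is positive, continuous, and decreasing on [3, infinity), so the integral test applies.
Compute the improper integral int_{3}^infinity f(x) dx:
  antiderivative F(x) = -1/(2*log(x)^2).
  F(x) -> 0 as x -> infinity.  int = 0 - F(3) = 1/(2*log(3)^2) < infinity. By the integral test, the series converges.

converges


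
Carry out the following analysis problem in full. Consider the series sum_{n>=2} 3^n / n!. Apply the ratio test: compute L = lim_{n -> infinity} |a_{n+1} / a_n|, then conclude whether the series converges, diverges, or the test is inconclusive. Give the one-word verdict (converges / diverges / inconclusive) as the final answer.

Let a_n denote the general term. Form the ratio a_{n+1}/a_n and simplify:
a_{n+1}/a_n = 3/(n + 1)
Take the limit as n -> infinity: L = 0.
Since L = 0 < 1, the ratio test implies the series converges.

converges
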